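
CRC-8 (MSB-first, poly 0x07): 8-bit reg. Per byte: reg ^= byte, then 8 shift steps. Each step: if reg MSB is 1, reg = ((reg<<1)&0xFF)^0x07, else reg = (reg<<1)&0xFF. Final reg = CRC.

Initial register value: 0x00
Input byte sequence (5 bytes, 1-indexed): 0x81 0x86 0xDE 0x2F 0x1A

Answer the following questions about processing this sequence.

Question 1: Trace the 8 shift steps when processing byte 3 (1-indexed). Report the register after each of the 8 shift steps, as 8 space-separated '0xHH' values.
Answer: 0xCB 0x91 0x25 0x4A 0x94 0x2F 0x5E 0xBC

Derivation:
After byte 1 (0x81): reg=0x8E
After byte 2 (0x86): reg=0x38
Register before byte 3: 0x38
After XOR with byte 0xDE: 0xE6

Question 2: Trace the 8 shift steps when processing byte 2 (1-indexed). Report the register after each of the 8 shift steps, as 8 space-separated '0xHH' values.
After byte 1 (0x81): reg=0x8E
Register before byte 2: 0x8E
After XOR with byte 0x86: 0x08

Answer: 0x10 0x20 0x40 0x80 0x07 0x0E 0x1C 0x38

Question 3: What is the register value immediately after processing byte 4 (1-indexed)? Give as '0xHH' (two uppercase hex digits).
Answer: 0xF0

Derivation:
After byte 1 (0x81): reg=0x8E
After byte 2 (0x86): reg=0x38
After byte 3 (0xDE): reg=0xBC
After byte 4 (0x2F): reg=0xF0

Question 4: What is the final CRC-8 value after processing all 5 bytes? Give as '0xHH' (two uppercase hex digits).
After byte 1 (0x81): reg=0x8E
After byte 2 (0x86): reg=0x38
After byte 3 (0xDE): reg=0xBC
After byte 4 (0x2F): reg=0xF0
After byte 5 (0x1A): reg=0x98

Answer: 0x98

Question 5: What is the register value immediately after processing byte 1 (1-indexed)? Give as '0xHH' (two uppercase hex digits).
After byte 1 (0x81): reg=0x8E

Answer: 0x8E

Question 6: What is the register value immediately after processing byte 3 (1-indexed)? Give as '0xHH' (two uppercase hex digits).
After byte 1 (0x81): reg=0x8E
After byte 2 (0x86): reg=0x38
After byte 3 (0xDE): reg=0xBC

Answer: 0xBC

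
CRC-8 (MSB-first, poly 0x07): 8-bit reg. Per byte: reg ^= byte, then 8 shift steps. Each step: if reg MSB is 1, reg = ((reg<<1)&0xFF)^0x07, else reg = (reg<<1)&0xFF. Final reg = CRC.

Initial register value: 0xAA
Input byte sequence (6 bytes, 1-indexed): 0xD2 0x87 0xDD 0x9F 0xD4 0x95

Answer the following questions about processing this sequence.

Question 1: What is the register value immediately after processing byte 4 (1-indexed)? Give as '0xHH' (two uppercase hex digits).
After byte 1 (0xD2): reg=0x6F
After byte 2 (0x87): reg=0x96
After byte 3 (0xDD): reg=0xF6
After byte 4 (0x9F): reg=0x18

Answer: 0x18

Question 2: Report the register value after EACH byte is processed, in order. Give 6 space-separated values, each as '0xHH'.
0x6F 0x96 0xF6 0x18 0x6A 0xF3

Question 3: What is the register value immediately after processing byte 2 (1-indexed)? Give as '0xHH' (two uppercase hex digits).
After byte 1 (0xD2): reg=0x6F
After byte 2 (0x87): reg=0x96

Answer: 0x96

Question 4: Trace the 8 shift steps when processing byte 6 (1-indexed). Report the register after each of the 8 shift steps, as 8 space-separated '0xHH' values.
Answer: 0xF9 0xF5 0xED 0xDD 0xBD 0x7D 0xFA 0xF3

Derivation:
After byte 1 (0xD2): reg=0x6F
After byte 2 (0x87): reg=0x96
After byte 3 (0xDD): reg=0xF6
After byte 4 (0x9F): reg=0x18
After byte 5 (0xD4): reg=0x6A
Register before byte 6: 0x6A
After XOR with byte 0x95: 0xFF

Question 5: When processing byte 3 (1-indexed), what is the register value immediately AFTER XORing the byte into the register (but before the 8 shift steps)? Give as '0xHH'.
Register before byte 3: 0x96
Byte 3: 0xDD
0x96 XOR 0xDD = 0x4B

Answer: 0x4B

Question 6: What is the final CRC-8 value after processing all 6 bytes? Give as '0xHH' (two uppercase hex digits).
After byte 1 (0xD2): reg=0x6F
After byte 2 (0x87): reg=0x96
After byte 3 (0xDD): reg=0xF6
After byte 4 (0x9F): reg=0x18
After byte 5 (0xD4): reg=0x6A
After byte 6 (0x95): reg=0xF3

Answer: 0xF3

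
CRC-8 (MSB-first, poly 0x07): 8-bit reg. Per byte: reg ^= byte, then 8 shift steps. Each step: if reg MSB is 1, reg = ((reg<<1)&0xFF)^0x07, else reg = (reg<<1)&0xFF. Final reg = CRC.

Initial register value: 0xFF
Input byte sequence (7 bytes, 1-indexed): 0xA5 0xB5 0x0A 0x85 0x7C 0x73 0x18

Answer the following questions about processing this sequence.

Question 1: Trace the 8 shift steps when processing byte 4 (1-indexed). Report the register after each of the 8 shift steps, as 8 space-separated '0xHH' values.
After byte 1 (0xA5): reg=0x81
After byte 2 (0xB5): reg=0x8C
After byte 3 (0x0A): reg=0x9B
Register before byte 4: 0x9B
After XOR with byte 0x85: 0x1E

Answer: 0x3C 0x78 0xF0 0xE7 0xC9 0x95 0x2D 0x5A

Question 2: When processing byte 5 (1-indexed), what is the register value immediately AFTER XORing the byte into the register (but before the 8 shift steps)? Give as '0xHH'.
Register before byte 5: 0x5A
Byte 5: 0x7C
0x5A XOR 0x7C = 0x26

Answer: 0x26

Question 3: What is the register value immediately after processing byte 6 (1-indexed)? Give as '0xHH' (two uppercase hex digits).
After byte 1 (0xA5): reg=0x81
After byte 2 (0xB5): reg=0x8C
After byte 3 (0x0A): reg=0x9B
After byte 4 (0x85): reg=0x5A
After byte 5 (0x7C): reg=0xF2
After byte 6 (0x73): reg=0x8E

Answer: 0x8E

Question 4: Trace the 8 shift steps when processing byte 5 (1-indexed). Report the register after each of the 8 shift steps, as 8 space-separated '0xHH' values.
After byte 1 (0xA5): reg=0x81
After byte 2 (0xB5): reg=0x8C
After byte 3 (0x0A): reg=0x9B
After byte 4 (0x85): reg=0x5A
Register before byte 5: 0x5A
After XOR with byte 0x7C: 0x26

Answer: 0x4C 0x98 0x37 0x6E 0xDC 0xBF 0x79 0xF2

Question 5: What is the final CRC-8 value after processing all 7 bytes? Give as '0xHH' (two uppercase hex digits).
Answer: 0xEB

Derivation:
After byte 1 (0xA5): reg=0x81
After byte 2 (0xB5): reg=0x8C
After byte 3 (0x0A): reg=0x9B
After byte 4 (0x85): reg=0x5A
After byte 5 (0x7C): reg=0xF2
After byte 6 (0x73): reg=0x8E
After byte 7 (0x18): reg=0xEB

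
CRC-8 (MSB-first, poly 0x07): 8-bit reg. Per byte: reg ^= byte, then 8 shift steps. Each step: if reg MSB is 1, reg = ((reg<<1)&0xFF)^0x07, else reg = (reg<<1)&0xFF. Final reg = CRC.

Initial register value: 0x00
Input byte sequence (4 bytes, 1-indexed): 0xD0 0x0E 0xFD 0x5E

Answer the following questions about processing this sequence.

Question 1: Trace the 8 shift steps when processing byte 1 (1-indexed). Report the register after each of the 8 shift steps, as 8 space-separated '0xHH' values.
Register before byte 1: 0x00
After XOR with byte 0xD0: 0xD0

Answer: 0xA7 0x49 0x92 0x23 0x46 0x8C 0x1F 0x3E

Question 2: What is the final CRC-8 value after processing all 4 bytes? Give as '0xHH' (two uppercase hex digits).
Answer: 0x81

Derivation:
After byte 1 (0xD0): reg=0x3E
After byte 2 (0x0E): reg=0x90
After byte 3 (0xFD): reg=0x04
After byte 4 (0x5E): reg=0x81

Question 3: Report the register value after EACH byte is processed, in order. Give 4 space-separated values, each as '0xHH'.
0x3E 0x90 0x04 0x81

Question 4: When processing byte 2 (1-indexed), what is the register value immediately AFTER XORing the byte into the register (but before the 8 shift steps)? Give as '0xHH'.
Register before byte 2: 0x3E
Byte 2: 0x0E
0x3E XOR 0x0E = 0x30

Answer: 0x30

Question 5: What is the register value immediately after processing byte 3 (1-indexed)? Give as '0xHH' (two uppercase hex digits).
After byte 1 (0xD0): reg=0x3E
After byte 2 (0x0E): reg=0x90
After byte 3 (0xFD): reg=0x04

Answer: 0x04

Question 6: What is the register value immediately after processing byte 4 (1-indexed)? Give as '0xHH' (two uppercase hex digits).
After byte 1 (0xD0): reg=0x3E
After byte 2 (0x0E): reg=0x90
After byte 3 (0xFD): reg=0x04
After byte 4 (0x5E): reg=0x81

Answer: 0x81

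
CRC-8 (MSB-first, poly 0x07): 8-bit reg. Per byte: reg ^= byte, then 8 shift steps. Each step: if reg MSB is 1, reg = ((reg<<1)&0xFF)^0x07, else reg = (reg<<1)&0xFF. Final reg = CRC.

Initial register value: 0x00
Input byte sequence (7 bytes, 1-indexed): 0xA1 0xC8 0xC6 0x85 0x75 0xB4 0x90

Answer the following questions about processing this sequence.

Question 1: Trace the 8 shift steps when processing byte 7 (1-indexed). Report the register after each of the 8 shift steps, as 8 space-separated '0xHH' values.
Answer: 0xB1 0x65 0xCA 0x93 0x21 0x42 0x84 0x0F

Derivation:
After byte 1 (0xA1): reg=0x6E
After byte 2 (0xC8): reg=0x7B
After byte 3 (0xC6): reg=0x3A
After byte 4 (0x85): reg=0x34
After byte 5 (0x75): reg=0xC0
After byte 6 (0xB4): reg=0x4B
Register before byte 7: 0x4B
After XOR with byte 0x90: 0xDB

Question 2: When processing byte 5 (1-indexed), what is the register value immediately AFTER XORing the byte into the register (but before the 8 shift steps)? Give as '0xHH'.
Register before byte 5: 0x34
Byte 5: 0x75
0x34 XOR 0x75 = 0x41

Answer: 0x41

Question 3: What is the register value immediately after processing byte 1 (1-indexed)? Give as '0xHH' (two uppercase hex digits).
After byte 1 (0xA1): reg=0x6E

Answer: 0x6E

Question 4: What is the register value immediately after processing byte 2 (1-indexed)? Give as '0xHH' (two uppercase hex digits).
Answer: 0x7B

Derivation:
After byte 1 (0xA1): reg=0x6E
After byte 2 (0xC8): reg=0x7B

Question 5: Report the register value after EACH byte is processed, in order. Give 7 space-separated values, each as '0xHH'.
0x6E 0x7B 0x3A 0x34 0xC0 0x4B 0x0F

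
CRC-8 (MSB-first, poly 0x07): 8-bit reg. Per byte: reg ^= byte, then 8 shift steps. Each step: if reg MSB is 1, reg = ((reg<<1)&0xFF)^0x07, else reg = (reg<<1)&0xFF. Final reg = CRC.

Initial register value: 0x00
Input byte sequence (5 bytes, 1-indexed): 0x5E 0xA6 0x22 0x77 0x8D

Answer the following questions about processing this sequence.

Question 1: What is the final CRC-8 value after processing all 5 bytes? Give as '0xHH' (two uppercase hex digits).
Answer: 0xD5

Derivation:
After byte 1 (0x5E): reg=0x9D
After byte 2 (0xA6): reg=0xA1
After byte 3 (0x22): reg=0x80
After byte 4 (0x77): reg=0xCB
After byte 5 (0x8D): reg=0xD5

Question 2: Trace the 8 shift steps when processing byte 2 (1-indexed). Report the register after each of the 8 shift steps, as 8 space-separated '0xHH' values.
After byte 1 (0x5E): reg=0x9D
Register before byte 2: 0x9D
After XOR with byte 0xA6: 0x3B

Answer: 0x76 0xEC 0xDF 0xB9 0x75 0xEA 0xD3 0xA1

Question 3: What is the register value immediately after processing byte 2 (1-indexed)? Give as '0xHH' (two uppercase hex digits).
After byte 1 (0x5E): reg=0x9D
After byte 2 (0xA6): reg=0xA1

Answer: 0xA1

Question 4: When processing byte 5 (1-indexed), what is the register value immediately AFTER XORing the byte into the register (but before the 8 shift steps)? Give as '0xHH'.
Register before byte 5: 0xCB
Byte 5: 0x8D
0xCB XOR 0x8D = 0x46

Answer: 0x46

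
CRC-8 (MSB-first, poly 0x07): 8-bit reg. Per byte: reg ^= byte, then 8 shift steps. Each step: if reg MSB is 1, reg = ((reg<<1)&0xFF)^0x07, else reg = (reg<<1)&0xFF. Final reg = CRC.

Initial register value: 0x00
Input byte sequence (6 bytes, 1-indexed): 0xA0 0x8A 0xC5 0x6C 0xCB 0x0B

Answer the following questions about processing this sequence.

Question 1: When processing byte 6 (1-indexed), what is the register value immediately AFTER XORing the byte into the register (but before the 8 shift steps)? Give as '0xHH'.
Answer: 0x6E

Derivation:
Register before byte 6: 0x65
Byte 6: 0x0B
0x65 XOR 0x0B = 0x6E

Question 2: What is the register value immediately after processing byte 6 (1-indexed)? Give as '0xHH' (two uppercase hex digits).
Answer: 0x0D

Derivation:
After byte 1 (0xA0): reg=0x69
After byte 2 (0x8A): reg=0xA7
After byte 3 (0xC5): reg=0x29
After byte 4 (0x6C): reg=0xDC
After byte 5 (0xCB): reg=0x65
After byte 6 (0x0B): reg=0x0D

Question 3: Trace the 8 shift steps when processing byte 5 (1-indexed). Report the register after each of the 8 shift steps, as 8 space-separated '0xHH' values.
After byte 1 (0xA0): reg=0x69
After byte 2 (0x8A): reg=0xA7
After byte 3 (0xC5): reg=0x29
After byte 4 (0x6C): reg=0xDC
Register before byte 5: 0xDC
After XOR with byte 0xCB: 0x17

Answer: 0x2E 0x5C 0xB8 0x77 0xEE 0xDB 0xB1 0x65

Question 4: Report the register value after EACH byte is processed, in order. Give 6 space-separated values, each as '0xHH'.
0x69 0xA7 0x29 0xDC 0x65 0x0D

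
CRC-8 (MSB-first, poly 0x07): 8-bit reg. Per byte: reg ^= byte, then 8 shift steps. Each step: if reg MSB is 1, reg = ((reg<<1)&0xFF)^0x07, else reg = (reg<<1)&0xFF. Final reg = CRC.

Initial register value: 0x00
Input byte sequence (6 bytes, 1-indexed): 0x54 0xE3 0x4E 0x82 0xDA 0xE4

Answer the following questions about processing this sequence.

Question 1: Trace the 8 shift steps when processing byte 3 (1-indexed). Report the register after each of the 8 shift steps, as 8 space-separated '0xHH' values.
Answer: 0x65 0xCA 0x93 0x21 0x42 0x84 0x0F 0x1E

Derivation:
After byte 1 (0x54): reg=0xAB
After byte 2 (0xE3): reg=0xFF
Register before byte 3: 0xFF
After XOR with byte 0x4E: 0xB1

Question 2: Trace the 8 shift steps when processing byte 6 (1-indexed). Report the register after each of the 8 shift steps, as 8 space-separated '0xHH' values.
Answer: 0xE5 0xCD 0x9D 0x3D 0x7A 0xF4 0xEF 0xD9

Derivation:
After byte 1 (0x54): reg=0xAB
After byte 2 (0xE3): reg=0xFF
After byte 3 (0x4E): reg=0x1E
After byte 4 (0x82): reg=0xDD
After byte 5 (0xDA): reg=0x15
Register before byte 6: 0x15
After XOR with byte 0xE4: 0xF1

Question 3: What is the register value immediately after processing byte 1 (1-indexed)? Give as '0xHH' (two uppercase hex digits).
Answer: 0xAB

Derivation:
After byte 1 (0x54): reg=0xAB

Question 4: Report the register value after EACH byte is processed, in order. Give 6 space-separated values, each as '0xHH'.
0xAB 0xFF 0x1E 0xDD 0x15 0xD9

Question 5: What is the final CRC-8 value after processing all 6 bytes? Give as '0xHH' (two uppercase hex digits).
Answer: 0xD9

Derivation:
After byte 1 (0x54): reg=0xAB
After byte 2 (0xE3): reg=0xFF
After byte 3 (0x4E): reg=0x1E
After byte 4 (0x82): reg=0xDD
After byte 5 (0xDA): reg=0x15
After byte 6 (0xE4): reg=0xD9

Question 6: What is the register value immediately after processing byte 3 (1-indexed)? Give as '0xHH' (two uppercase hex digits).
After byte 1 (0x54): reg=0xAB
After byte 2 (0xE3): reg=0xFF
After byte 3 (0x4E): reg=0x1E

Answer: 0x1E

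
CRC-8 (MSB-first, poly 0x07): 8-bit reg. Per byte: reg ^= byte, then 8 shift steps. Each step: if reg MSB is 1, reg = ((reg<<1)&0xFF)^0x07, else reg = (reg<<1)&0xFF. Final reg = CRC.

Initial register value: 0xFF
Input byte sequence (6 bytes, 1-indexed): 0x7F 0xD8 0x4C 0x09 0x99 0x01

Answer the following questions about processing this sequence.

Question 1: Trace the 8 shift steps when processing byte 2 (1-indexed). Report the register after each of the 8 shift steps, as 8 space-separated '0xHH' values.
After byte 1 (0x7F): reg=0x89
Register before byte 2: 0x89
After XOR with byte 0xD8: 0x51

Answer: 0xA2 0x43 0x86 0x0B 0x16 0x2C 0x58 0xB0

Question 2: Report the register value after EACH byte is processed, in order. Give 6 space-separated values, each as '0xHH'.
0x89 0xB0 0xFA 0xD7 0xED 0x8A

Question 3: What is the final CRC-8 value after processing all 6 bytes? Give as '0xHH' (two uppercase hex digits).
Answer: 0x8A

Derivation:
After byte 1 (0x7F): reg=0x89
After byte 2 (0xD8): reg=0xB0
After byte 3 (0x4C): reg=0xFA
After byte 4 (0x09): reg=0xD7
After byte 5 (0x99): reg=0xED
After byte 6 (0x01): reg=0x8A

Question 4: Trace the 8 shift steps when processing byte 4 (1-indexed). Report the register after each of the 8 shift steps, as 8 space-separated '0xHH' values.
After byte 1 (0x7F): reg=0x89
After byte 2 (0xD8): reg=0xB0
After byte 3 (0x4C): reg=0xFA
Register before byte 4: 0xFA
After XOR with byte 0x09: 0xF3

Answer: 0xE1 0xC5 0x8D 0x1D 0x3A 0x74 0xE8 0xD7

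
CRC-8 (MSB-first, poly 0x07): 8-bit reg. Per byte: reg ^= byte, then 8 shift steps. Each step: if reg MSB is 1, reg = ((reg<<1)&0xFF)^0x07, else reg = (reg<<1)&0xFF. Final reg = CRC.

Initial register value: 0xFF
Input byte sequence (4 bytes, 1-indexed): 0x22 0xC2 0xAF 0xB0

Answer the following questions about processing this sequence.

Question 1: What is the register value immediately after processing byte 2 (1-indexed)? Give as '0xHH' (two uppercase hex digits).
After byte 1 (0x22): reg=0x1D
After byte 2 (0xC2): reg=0x13

Answer: 0x13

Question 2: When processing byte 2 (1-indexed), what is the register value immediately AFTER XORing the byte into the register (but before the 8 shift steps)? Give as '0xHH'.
Answer: 0xDF

Derivation:
Register before byte 2: 0x1D
Byte 2: 0xC2
0x1D XOR 0xC2 = 0xDF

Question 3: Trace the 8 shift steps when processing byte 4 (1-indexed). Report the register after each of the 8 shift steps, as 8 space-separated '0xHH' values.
Answer: 0x1D 0x3A 0x74 0xE8 0xD7 0xA9 0x55 0xAA

Derivation:
After byte 1 (0x22): reg=0x1D
After byte 2 (0xC2): reg=0x13
After byte 3 (0xAF): reg=0x3D
Register before byte 4: 0x3D
After XOR with byte 0xB0: 0x8D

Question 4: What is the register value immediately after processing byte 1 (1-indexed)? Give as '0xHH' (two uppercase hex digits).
After byte 1 (0x22): reg=0x1D

Answer: 0x1D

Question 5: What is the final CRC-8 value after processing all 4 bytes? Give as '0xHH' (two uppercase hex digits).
Answer: 0xAA

Derivation:
After byte 1 (0x22): reg=0x1D
After byte 2 (0xC2): reg=0x13
After byte 3 (0xAF): reg=0x3D
After byte 4 (0xB0): reg=0xAA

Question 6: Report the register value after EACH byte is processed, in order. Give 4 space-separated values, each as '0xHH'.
0x1D 0x13 0x3D 0xAA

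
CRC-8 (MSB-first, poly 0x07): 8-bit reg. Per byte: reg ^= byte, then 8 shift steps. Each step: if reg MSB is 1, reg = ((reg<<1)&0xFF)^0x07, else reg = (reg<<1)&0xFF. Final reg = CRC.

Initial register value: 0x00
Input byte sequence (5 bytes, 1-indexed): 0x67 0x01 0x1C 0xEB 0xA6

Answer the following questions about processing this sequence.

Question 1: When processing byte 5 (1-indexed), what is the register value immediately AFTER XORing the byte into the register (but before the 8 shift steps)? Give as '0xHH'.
Register before byte 5: 0x68
Byte 5: 0xA6
0x68 XOR 0xA6 = 0xCE

Answer: 0xCE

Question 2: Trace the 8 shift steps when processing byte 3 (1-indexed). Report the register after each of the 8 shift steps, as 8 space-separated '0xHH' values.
After byte 1 (0x67): reg=0x32
After byte 2 (0x01): reg=0x99
Register before byte 3: 0x99
After XOR with byte 0x1C: 0x85

Answer: 0x0D 0x1A 0x34 0x68 0xD0 0xA7 0x49 0x92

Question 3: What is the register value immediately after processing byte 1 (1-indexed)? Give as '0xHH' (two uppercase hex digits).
After byte 1 (0x67): reg=0x32

Answer: 0x32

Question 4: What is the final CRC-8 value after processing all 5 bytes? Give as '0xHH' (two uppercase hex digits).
Answer: 0x64

Derivation:
After byte 1 (0x67): reg=0x32
After byte 2 (0x01): reg=0x99
After byte 3 (0x1C): reg=0x92
After byte 4 (0xEB): reg=0x68
After byte 5 (0xA6): reg=0x64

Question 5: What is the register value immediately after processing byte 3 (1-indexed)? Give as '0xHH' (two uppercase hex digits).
Answer: 0x92

Derivation:
After byte 1 (0x67): reg=0x32
After byte 2 (0x01): reg=0x99
After byte 3 (0x1C): reg=0x92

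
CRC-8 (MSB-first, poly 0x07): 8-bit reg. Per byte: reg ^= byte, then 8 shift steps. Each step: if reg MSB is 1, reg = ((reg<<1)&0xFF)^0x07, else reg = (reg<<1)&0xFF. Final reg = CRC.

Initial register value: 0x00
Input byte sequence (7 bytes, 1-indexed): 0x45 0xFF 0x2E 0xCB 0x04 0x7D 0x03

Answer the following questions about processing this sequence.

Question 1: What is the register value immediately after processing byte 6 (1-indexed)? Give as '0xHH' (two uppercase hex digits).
After byte 1 (0x45): reg=0xDC
After byte 2 (0xFF): reg=0xE9
After byte 3 (0x2E): reg=0x5B
After byte 4 (0xCB): reg=0xF9
After byte 5 (0x04): reg=0xFD
After byte 6 (0x7D): reg=0x89

Answer: 0x89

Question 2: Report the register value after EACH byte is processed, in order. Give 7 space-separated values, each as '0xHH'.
0xDC 0xE9 0x5B 0xF9 0xFD 0x89 0xBF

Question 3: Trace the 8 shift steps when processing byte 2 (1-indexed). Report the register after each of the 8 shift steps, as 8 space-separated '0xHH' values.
After byte 1 (0x45): reg=0xDC
Register before byte 2: 0xDC
After XOR with byte 0xFF: 0x23

Answer: 0x46 0x8C 0x1F 0x3E 0x7C 0xF8 0xF7 0xE9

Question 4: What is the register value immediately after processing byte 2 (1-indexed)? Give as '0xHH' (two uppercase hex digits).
Answer: 0xE9

Derivation:
After byte 1 (0x45): reg=0xDC
After byte 2 (0xFF): reg=0xE9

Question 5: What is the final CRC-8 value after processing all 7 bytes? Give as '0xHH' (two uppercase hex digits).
After byte 1 (0x45): reg=0xDC
After byte 2 (0xFF): reg=0xE9
After byte 3 (0x2E): reg=0x5B
After byte 4 (0xCB): reg=0xF9
After byte 5 (0x04): reg=0xFD
After byte 6 (0x7D): reg=0x89
After byte 7 (0x03): reg=0xBF

Answer: 0xBF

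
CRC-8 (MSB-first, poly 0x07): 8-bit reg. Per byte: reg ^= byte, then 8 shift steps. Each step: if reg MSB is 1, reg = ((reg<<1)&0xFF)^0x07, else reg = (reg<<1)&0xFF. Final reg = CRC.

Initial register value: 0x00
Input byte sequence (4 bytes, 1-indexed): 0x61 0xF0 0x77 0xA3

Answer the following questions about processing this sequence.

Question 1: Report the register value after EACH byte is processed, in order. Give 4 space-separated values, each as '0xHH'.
0x20 0x3E 0xF8 0x86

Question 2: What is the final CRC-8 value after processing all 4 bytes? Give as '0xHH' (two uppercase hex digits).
After byte 1 (0x61): reg=0x20
After byte 2 (0xF0): reg=0x3E
After byte 3 (0x77): reg=0xF8
After byte 4 (0xA3): reg=0x86

Answer: 0x86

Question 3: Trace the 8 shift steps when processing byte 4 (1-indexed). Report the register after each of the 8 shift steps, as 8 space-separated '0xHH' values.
Answer: 0xB6 0x6B 0xD6 0xAB 0x51 0xA2 0x43 0x86

Derivation:
After byte 1 (0x61): reg=0x20
After byte 2 (0xF0): reg=0x3E
After byte 3 (0x77): reg=0xF8
Register before byte 4: 0xF8
After XOR with byte 0xA3: 0x5B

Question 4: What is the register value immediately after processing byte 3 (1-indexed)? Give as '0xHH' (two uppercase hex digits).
After byte 1 (0x61): reg=0x20
After byte 2 (0xF0): reg=0x3E
After byte 3 (0x77): reg=0xF8

Answer: 0xF8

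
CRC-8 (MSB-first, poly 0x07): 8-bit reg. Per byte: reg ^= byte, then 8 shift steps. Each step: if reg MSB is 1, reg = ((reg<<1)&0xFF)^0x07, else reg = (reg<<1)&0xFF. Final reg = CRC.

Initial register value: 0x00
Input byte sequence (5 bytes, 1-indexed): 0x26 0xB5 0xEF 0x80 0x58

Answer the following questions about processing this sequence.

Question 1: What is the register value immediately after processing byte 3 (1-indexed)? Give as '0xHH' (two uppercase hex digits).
Answer: 0xB3

Derivation:
After byte 1 (0x26): reg=0xF2
After byte 2 (0xB5): reg=0xD2
After byte 3 (0xEF): reg=0xB3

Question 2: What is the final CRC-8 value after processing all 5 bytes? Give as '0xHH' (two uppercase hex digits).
Answer: 0x49

Derivation:
After byte 1 (0x26): reg=0xF2
After byte 2 (0xB5): reg=0xD2
After byte 3 (0xEF): reg=0xB3
After byte 4 (0x80): reg=0x99
After byte 5 (0x58): reg=0x49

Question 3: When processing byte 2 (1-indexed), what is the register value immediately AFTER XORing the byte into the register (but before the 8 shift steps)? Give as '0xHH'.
Register before byte 2: 0xF2
Byte 2: 0xB5
0xF2 XOR 0xB5 = 0x47

Answer: 0x47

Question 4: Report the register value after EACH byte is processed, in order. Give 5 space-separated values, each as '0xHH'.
0xF2 0xD2 0xB3 0x99 0x49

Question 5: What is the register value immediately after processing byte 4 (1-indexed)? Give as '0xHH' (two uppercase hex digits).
Answer: 0x99

Derivation:
After byte 1 (0x26): reg=0xF2
After byte 2 (0xB5): reg=0xD2
After byte 3 (0xEF): reg=0xB3
After byte 4 (0x80): reg=0x99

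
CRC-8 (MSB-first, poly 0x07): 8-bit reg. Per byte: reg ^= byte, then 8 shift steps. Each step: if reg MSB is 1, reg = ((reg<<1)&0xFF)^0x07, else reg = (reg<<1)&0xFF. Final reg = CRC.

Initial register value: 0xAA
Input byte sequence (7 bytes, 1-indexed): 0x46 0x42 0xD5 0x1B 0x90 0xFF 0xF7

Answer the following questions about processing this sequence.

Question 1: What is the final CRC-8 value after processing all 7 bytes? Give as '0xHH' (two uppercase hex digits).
Answer: 0x0D

Derivation:
After byte 1 (0x46): reg=0x8A
After byte 2 (0x42): reg=0x76
After byte 3 (0xD5): reg=0x60
After byte 4 (0x1B): reg=0x66
After byte 5 (0x90): reg=0xCC
After byte 6 (0xFF): reg=0x99
After byte 7 (0xF7): reg=0x0D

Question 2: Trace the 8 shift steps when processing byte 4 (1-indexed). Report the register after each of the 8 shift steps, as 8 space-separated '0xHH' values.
After byte 1 (0x46): reg=0x8A
After byte 2 (0x42): reg=0x76
After byte 3 (0xD5): reg=0x60
Register before byte 4: 0x60
After XOR with byte 0x1B: 0x7B

Answer: 0xF6 0xEB 0xD1 0xA5 0x4D 0x9A 0x33 0x66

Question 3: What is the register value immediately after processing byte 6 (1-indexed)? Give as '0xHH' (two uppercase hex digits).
After byte 1 (0x46): reg=0x8A
After byte 2 (0x42): reg=0x76
After byte 3 (0xD5): reg=0x60
After byte 4 (0x1B): reg=0x66
After byte 5 (0x90): reg=0xCC
After byte 6 (0xFF): reg=0x99

Answer: 0x99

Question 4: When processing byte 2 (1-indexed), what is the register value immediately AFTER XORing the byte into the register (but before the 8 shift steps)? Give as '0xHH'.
Answer: 0xC8

Derivation:
Register before byte 2: 0x8A
Byte 2: 0x42
0x8A XOR 0x42 = 0xC8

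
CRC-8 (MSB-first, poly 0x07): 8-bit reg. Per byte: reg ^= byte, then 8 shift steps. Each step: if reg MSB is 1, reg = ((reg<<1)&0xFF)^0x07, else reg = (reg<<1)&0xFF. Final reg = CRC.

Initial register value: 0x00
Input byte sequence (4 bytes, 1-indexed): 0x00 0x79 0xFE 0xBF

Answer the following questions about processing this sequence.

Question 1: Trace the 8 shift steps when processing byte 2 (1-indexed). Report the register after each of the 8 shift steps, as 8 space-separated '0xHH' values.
After byte 1 (0x00): reg=0x00
Register before byte 2: 0x00
After XOR with byte 0x79: 0x79

Answer: 0xF2 0xE3 0xC1 0x85 0x0D 0x1A 0x34 0x68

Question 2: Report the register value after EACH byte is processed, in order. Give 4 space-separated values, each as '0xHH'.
0x00 0x68 0xEB 0xAB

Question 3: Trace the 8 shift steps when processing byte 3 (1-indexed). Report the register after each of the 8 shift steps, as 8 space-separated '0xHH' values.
After byte 1 (0x00): reg=0x00
After byte 2 (0x79): reg=0x68
Register before byte 3: 0x68
After XOR with byte 0xFE: 0x96

Answer: 0x2B 0x56 0xAC 0x5F 0xBE 0x7B 0xF6 0xEB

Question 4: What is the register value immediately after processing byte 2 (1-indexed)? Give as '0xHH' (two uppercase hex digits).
After byte 1 (0x00): reg=0x00
After byte 2 (0x79): reg=0x68

Answer: 0x68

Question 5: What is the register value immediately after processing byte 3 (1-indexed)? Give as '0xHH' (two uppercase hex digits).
After byte 1 (0x00): reg=0x00
After byte 2 (0x79): reg=0x68
After byte 3 (0xFE): reg=0xEB

Answer: 0xEB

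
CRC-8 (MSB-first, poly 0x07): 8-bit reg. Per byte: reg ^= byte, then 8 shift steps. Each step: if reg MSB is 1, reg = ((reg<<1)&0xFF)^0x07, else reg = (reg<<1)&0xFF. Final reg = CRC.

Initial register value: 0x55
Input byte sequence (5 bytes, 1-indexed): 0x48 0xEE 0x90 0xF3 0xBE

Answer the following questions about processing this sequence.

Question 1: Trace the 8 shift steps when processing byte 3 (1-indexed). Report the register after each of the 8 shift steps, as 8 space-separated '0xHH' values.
Answer: 0x53 0xA6 0x4B 0x96 0x2B 0x56 0xAC 0x5F

Derivation:
After byte 1 (0x48): reg=0x53
After byte 2 (0xEE): reg=0x3A
Register before byte 3: 0x3A
After XOR with byte 0x90: 0xAA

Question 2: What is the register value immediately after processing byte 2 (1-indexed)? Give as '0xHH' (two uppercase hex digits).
Answer: 0x3A

Derivation:
After byte 1 (0x48): reg=0x53
After byte 2 (0xEE): reg=0x3A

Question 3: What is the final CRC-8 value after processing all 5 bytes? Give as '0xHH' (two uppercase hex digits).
After byte 1 (0x48): reg=0x53
After byte 2 (0xEE): reg=0x3A
After byte 3 (0x90): reg=0x5F
After byte 4 (0xF3): reg=0x4D
After byte 5 (0xBE): reg=0xD7

Answer: 0xD7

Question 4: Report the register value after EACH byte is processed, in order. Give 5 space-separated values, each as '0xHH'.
0x53 0x3A 0x5F 0x4D 0xD7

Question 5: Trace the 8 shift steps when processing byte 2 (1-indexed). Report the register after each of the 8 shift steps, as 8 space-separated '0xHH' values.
Answer: 0x7D 0xFA 0xF3 0xE1 0xC5 0x8D 0x1D 0x3A

Derivation:
After byte 1 (0x48): reg=0x53
Register before byte 2: 0x53
After XOR with byte 0xEE: 0xBD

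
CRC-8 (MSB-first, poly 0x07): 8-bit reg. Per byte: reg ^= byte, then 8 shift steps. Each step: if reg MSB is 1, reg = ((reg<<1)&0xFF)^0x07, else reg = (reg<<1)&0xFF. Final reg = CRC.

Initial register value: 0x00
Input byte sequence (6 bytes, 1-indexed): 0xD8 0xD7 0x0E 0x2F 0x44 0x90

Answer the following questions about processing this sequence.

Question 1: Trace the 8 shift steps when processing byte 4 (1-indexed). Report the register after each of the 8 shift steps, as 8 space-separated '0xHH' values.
Answer: 0x53 0xA6 0x4B 0x96 0x2B 0x56 0xAC 0x5F

Derivation:
After byte 1 (0xD8): reg=0x06
After byte 2 (0xD7): reg=0x39
After byte 3 (0x0E): reg=0x85
Register before byte 4: 0x85
After XOR with byte 0x2F: 0xAA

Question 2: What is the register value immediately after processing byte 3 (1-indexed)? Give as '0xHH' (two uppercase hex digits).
Answer: 0x85

Derivation:
After byte 1 (0xD8): reg=0x06
After byte 2 (0xD7): reg=0x39
After byte 3 (0x0E): reg=0x85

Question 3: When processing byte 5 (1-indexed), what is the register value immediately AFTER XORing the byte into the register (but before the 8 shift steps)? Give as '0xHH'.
Answer: 0x1B

Derivation:
Register before byte 5: 0x5F
Byte 5: 0x44
0x5F XOR 0x44 = 0x1B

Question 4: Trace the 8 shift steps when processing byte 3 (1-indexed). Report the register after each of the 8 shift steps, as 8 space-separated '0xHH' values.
After byte 1 (0xD8): reg=0x06
After byte 2 (0xD7): reg=0x39
Register before byte 3: 0x39
After XOR with byte 0x0E: 0x37

Answer: 0x6E 0xDC 0xBF 0x79 0xF2 0xE3 0xC1 0x85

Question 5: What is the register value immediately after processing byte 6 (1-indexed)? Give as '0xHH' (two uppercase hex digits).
After byte 1 (0xD8): reg=0x06
After byte 2 (0xD7): reg=0x39
After byte 3 (0x0E): reg=0x85
After byte 4 (0x2F): reg=0x5F
After byte 5 (0x44): reg=0x41
After byte 6 (0x90): reg=0x39

Answer: 0x39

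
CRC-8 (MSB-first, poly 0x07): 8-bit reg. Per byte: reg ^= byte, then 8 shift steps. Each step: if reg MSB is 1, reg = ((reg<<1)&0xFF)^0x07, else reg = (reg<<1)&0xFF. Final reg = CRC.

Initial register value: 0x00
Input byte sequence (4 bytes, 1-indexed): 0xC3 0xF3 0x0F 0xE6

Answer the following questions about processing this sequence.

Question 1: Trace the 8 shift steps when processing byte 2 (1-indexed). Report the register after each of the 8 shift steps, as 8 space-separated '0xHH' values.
After byte 1 (0xC3): reg=0x47
Register before byte 2: 0x47
After XOR with byte 0xF3: 0xB4

Answer: 0x6F 0xDE 0xBB 0x71 0xE2 0xC3 0x81 0x05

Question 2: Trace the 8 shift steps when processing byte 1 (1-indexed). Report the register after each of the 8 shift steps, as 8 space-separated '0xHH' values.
Answer: 0x81 0x05 0x0A 0x14 0x28 0x50 0xA0 0x47

Derivation:
Register before byte 1: 0x00
After XOR with byte 0xC3: 0xC3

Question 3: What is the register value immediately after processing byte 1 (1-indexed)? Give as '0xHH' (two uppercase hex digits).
After byte 1 (0xC3): reg=0x47

Answer: 0x47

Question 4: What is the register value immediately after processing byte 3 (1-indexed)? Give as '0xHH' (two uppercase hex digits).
After byte 1 (0xC3): reg=0x47
After byte 2 (0xF3): reg=0x05
After byte 3 (0x0F): reg=0x36

Answer: 0x36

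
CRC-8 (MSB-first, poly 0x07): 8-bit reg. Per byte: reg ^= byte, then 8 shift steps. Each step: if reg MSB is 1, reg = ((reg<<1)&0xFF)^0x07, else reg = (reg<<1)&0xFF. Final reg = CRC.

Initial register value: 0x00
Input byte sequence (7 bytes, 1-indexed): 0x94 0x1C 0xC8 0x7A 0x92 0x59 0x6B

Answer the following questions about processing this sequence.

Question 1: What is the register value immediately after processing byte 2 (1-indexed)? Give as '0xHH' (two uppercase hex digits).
After byte 1 (0x94): reg=0xE5
After byte 2 (0x1C): reg=0xE1

Answer: 0xE1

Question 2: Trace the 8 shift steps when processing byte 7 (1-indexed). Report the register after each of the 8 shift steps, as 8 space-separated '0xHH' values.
Answer: 0x47 0x8E 0x1B 0x36 0x6C 0xD8 0xB7 0x69

Derivation:
After byte 1 (0x94): reg=0xE5
After byte 2 (0x1C): reg=0xE1
After byte 3 (0xC8): reg=0xDF
After byte 4 (0x7A): reg=0x72
After byte 5 (0x92): reg=0xAE
After byte 6 (0x59): reg=0xCB
Register before byte 7: 0xCB
After XOR with byte 0x6B: 0xA0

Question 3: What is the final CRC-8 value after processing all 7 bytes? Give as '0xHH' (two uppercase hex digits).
Answer: 0x69

Derivation:
After byte 1 (0x94): reg=0xE5
After byte 2 (0x1C): reg=0xE1
After byte 3 (0xC8): reg=0xDF
After byte 4 (0x7A): reg=0x72
After byte 5 (0x92): reg=0xAE
After byte 6 (0x59): reg=0xCB
After byte 7 (0x6B): reg=0x69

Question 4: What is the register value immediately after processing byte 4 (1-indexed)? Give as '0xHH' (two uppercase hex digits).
Answer: 0x72

Derivation:
After byte 1 (0x94): reg=0xE5
After byte 2 (0x1C): reg=0xE1
After byte 3 (0xC8): reg=0xDF
After byte 4 (0x7A): reg=0x72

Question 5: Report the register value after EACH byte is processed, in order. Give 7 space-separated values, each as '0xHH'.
0xE5 0xE1 0xDF 0x72 0xAE 0xCB 0x69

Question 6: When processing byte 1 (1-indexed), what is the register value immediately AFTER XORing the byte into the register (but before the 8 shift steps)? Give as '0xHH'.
Register before byte 1: 0x00
Byte 1: 0x94
0x00 XOR 0x94 = 0x94

Answer: 0x94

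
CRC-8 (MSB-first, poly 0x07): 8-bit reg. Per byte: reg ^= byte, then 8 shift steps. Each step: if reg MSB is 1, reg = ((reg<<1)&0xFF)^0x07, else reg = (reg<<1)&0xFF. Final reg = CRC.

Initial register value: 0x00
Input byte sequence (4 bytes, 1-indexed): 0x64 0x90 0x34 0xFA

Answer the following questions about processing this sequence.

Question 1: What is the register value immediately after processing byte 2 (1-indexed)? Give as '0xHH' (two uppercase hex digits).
Answer: 0x58

Derivation:
After byte 1 (0x64): reg=0x3B
After byte 2 (0x90): reg=0x58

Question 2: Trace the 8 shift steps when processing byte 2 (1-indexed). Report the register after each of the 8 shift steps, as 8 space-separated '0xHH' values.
After byte 1 (0x64): reg=0x3B
Register before byte 2: 0x3B
After XOR with byte 0x90: 0xAB

Answer: 0x51 0xA2 0x43 0x86 0x0B 0x16 0x2C 0x58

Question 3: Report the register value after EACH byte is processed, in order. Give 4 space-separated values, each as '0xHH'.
0x3B 0x58 0x03 0xE1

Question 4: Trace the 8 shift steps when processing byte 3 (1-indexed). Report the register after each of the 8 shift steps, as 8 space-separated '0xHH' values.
Answer: 0xD8 0xB7 0x69 0xD2 0xA3 0x41 0x82 0x03

Derivation:
After byte 1 (0x64): reg=0x3B
After byte 2 (0x90): reg=0x58
Register before byte 3: 0x58
After XOR with byte 0x34: 0x6C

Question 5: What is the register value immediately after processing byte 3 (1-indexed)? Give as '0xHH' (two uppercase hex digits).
After byte 1 (0x64): reg=0x3B
After byte 2 (0x90): reg=0x58
After byte 3 (0x34): reg=0x03

Answer: 0x03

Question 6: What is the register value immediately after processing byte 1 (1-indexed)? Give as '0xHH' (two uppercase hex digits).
After byte 1 (0x64): reg=0x3B

Answer: 0x3B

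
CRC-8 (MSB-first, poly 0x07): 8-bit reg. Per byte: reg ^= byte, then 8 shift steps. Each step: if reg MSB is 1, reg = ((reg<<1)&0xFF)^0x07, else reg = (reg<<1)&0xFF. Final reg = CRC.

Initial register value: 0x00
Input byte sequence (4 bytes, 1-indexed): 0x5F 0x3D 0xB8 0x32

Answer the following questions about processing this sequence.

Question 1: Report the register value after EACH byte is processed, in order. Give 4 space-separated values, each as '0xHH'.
0x9A 0x7C 0x52 0x27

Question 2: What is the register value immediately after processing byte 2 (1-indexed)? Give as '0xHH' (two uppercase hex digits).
After byte 1 (0x5F): reg=0x9A
After byte 2 (0x3D): reg=0x7C

Answer: 0x7C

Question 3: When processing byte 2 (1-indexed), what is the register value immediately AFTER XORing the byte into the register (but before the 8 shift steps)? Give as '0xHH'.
Answer: 0xA7

Derivation:
Register before byte 2: 0x9A
Byte 2: 0x3D
0x9A XOR 0x3D = 0xA7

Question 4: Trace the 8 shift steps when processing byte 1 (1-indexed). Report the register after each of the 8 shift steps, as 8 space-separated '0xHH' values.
Answer: 0xBE 0x7B 0xF6 0xEB 0xD1 0xA5 0x4D 0x9A

Derivation:
Register before byte 1: 0x00
After XOR with byte 0x5F: 0x5F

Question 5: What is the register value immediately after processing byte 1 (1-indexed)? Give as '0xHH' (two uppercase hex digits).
After byte 1 (0x5F): reg=0x9A

Answer: 0x9A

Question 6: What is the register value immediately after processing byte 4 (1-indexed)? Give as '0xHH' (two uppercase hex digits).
After byte 1 (0x5F): reg=0x9A
After byte 2 (0x3D): reg=0x7C
After byte 3 (0xB8): reg=0x52
After byte 4 (0x32): reg=0x27

Answer: 0x27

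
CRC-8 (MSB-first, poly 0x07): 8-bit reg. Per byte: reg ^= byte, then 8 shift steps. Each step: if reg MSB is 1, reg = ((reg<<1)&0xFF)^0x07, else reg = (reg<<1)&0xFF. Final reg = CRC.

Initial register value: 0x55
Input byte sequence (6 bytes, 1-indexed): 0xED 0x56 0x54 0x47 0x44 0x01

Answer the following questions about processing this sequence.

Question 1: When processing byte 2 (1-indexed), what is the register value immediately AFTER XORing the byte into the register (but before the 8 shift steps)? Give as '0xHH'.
Answer: 0x77

Derivation:
Register before byte 2: 0x21
Byte 2: 0x56
0x21 XOR 0x56 = 0x77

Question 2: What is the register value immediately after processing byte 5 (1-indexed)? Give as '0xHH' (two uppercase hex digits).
Answer: 0x34

Derivation:
After byte 1 (0xED): reg=0x21
After byte 2 (0x56): reg=0x42
After byte 3 (0x54): reg=0x62
After byte 4 (0x47): reg=0xFB
After byte 5 (0x44): reg=0x34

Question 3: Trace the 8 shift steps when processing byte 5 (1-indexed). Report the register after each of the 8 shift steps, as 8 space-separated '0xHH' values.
Answer: 0x79 0xF2 0xE3 0xC1 0x85 0x0D 0x1A 0x34

Derivation:
After byte 1 (0xED): reg=0x21
After byte 2 (0x56): reg=0x42
After byte 3 (0x54): reg=0x62
After byte 4 (0x47): reg=0xFB
Register before byte 5: 0xFB
After XOR with byte 0x44: 0xBF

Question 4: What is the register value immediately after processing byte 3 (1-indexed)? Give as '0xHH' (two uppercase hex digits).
Answer: 0x62

Derivation:
After byte 1 (0xED): reg=0x21
After byte 2 (0x56): reg=0x42
After byte 3 (0x54): reg=0x62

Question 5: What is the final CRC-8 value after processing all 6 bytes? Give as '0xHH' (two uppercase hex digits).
After byte 1 (0xED): reg=0x21
After byte 2 (0x56): reg=0x42
After byte 3 (0x54): reg=0x62
After byte 4 (0x47): reg=0xFB
After byte 5 (0x44): reg=0x34
After byte 6 (0x01): reg=0x8B

Answer: 0x8B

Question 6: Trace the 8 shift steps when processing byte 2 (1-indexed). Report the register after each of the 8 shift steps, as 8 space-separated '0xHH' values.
Answer: 0xEE 0xDB 0xB1 0x65 0xCA 0x93 0x21 0x42

Derivation:
After byte 1 (0xED): reg=0x21
Register before byte 2: 0x21
After XOR with byte 0x56: 0x77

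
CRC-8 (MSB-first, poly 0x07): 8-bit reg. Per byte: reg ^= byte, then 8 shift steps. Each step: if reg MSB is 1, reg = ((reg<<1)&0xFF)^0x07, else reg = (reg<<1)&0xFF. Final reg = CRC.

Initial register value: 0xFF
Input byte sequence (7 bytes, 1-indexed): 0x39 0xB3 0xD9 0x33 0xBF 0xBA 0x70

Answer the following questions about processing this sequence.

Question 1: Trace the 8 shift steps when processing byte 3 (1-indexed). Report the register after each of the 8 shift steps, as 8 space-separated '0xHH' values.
Answer: 0xB4 0x6F 0xDE 0xBB 0x71 0xE2 0xC3 0x81

Derivation:
After byte 1 (0x39): reg=0x5C
After byte 2 (0xB3): reg=0x83
Register before byte 3: 0x83
After XOR with byte 0xD9: 0x5A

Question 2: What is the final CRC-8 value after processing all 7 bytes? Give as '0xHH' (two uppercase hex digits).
After byte 1 (0x39): reg=0x5C
After byte 2 (0xB3): reg=0x83
After byte 3 (0xD9): reg=0x81
After byte 4 (0x33): reg=0x17
After byte 5 (0xBF): reg=0x51
After byte 6 (0xBA): reg=0x9F
After byte 7 (0x70): reg=0x83

Answer: 0x83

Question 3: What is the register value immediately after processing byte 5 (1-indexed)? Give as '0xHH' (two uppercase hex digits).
Answer: 0x51

Derivation:
After byte 1 (0x39): reg=0x5C
After byte 2 (0xB3): reg=0x83
After byte 3 (0xD9): reg=0x81
After byte 4 (0x33): reg=0x17
After byte 5 (0xBF): reg=0x51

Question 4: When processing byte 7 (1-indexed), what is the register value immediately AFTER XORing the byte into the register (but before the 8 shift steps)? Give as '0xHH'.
Register before byte 7: 0x9F
Byte 7: 0x70
0x9F XOR 0x70 = 0xEF

Answer: 0xEF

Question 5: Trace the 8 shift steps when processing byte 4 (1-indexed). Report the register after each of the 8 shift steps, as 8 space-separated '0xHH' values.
Answer: 0x63 0xC6 0x8B 0x11 0x22 0x44 0x88 0x17

Derivation:
After byte 1 (0x39): reg=0x5C
After byte 2 (0xB3): reg=0x83
After byte 3 (0xD9): reg=0x81
Register before byte 4: 0x81
After XOR with byte 0x33: 0xB2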